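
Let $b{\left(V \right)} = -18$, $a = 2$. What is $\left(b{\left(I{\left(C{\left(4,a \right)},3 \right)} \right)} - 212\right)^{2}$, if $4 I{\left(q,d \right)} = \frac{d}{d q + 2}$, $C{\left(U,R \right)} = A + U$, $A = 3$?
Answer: $52900$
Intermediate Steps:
$C{\left(U,R \right)} = 3 + U$
$I{\left(q,d \right)} = \frac{d}{4 \left(2 + d q\right)}$ ($I{\left(q,d \right)} = \frac{d \frac{1}{d q + 2}}{4} = \frac{d \frac{1}{2 + d q}}{4} = \frac{d}{4 \left(2 + d q\right)}$)
$\left(b{\left(I{\left(C{\left(4,a \right)},3 \right)} \right)} - 212\right)^{2} = \left(-18 - 212\right)^{2} = \left(-230\right)^{2} = 52900$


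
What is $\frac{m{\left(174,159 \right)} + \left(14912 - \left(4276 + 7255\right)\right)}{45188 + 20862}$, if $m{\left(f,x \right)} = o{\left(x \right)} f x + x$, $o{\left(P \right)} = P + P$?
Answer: $\frac{4400664}{33025} \approx 133.25$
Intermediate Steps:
$o{\left(P \right)} = 2 P$
$m{\left(f,x \right)} = x + 2 f x^{2}$ ($m{\left(f,x \right)} = 2 x f x + x = 2 f x x + x = 2 f x^{2} + x = x + 2 f x^{2}$)
$\frac{m{\left(174,159 \right)} + \left(14912 - \left(4276 + 7255\right)\right)}{45188 + 20862} = \frac{159 \left(1 + 2 \cdot 174 \cdot 159\right) + \left(14912 - \left(4276 + 7255\right)\right)}{45188 + 20862} = \frac{159 \left(1 + 55332\right) + \left(14912 - 11531\right)}{66050} = \left(159 \cdot 55333 + \left(14912 - 11531\right)\right) \frac{1}{66050} = \left(8797947 + 3381\right) \frac{1}{66050} = 8801328 \cdot \frac{1}{66050} = \frac{4400664}{33025}$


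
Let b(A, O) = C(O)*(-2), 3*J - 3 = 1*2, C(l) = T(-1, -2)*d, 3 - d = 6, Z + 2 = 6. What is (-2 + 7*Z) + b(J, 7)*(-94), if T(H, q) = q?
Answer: 1154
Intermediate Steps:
Z = 4 (Z = -2 + 6 = 4)
d = -3 (d = 3 - 1*6 = 3 - 6 = -3)
C(l) = 6 (C(l) = -2*(-3) = 6)
J = 5/3 (J = 1 + (1*2)/3 = 1 + (⅓)*2 = 1 + ⅔ = 5/3 ≈ 1.6667)
b(A, O) = -12 (b(A, O) = 6*(-2) = -12)
(-2 + 7*Z) + b(J, 7)*(-94) = (-2 + 7*4) - 12*(-94) = (-2 + 28) + 1128 = 26 + 1128 = 1154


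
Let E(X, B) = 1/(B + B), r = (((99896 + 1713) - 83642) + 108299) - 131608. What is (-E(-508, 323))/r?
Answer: 1/3450932 ≈ 2.8978e-7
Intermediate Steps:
r = -5342 (r = ((101609 - 83642) + 108299) - 131608 = (17967 + 108299) - 131608 = 126266 - 131608 = -5342)
E(X, B) = 1/(2*B)
(-E(-508, 323))/r = -1/(2*323)/(-5342) = -1/(2*323)*(-1/5342) = -1*1/646*(-1/5342) = -1/646*(-1/5342) = 1/3450932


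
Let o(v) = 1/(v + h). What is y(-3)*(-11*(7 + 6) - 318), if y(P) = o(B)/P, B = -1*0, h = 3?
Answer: 461/9 ≈ 51.222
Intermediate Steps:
B = 0
o(v) = 1/(3 + v) (o(v) = 1/(v + 3) = 1/(3 + v))
y(P) = 1/(3*P) (y(P) = 1/((3 + 0)*P) = 1/(3*P))
y(-3)*(-11*(7 + 6) - 318) = ((1/3)/(-3))*(-11*(7 + 6) - 318) = ((1/3)*(-1/3))*(-11*13 - 318) = -(-143 - 318)/9 = -1/9*(-461) = 461/9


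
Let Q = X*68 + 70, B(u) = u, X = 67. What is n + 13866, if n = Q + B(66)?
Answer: 18558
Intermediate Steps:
Q = 4626 (Q = 67*68 + 70 = 4556 + 70 = 4626)
n = 4692 (n = 4626 + 66 = 4692)
n + 13866 = 4692 + 13866 = 18558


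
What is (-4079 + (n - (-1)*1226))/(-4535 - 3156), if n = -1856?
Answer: 4709/7691 ≈ 0.61227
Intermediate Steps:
(-4079 + (n - (-1)*1226))/(-4535 - 3156) = (-4079 + (-1856 - (-1)*1226))/(-4535 - 3156) = (-4079 + (-1856 - 1*(-1226)))/(-7691) = (-4079 + (-1856 + 1226))*(-1/7691) = (-4079 - 630)*(-1/7691) = -4709*(-1/7691) = 4709/7691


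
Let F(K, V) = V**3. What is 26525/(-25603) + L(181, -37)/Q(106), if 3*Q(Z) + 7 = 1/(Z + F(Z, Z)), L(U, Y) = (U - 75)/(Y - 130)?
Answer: -27236156679787/35650166409953 ≈ -0.76398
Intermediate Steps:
L(U, Y) = (-75 + U)/(-130 + Y)
Q(Z) = -7/3 + 1/(3*(Z + Z**3))
26525/(-25603) + L(181, -37)/Q(106) = 26525/(-25603) + ((-75 + 181)/(-130 - 37))/(((1/3)*(1 - 7*106 - 7*106**3)/(106*(1 + 106**2)))) = 26525*(-1/25603) + (106/(-167))/(((1/3)*(1/106)*(1 - 742 - 7*1191016)/(1 + 11236))) = -26525/25603 + (-1/167*106)/(((1/3)*(1/106)*(1 - 742 - 8337112)/11237)) = -26525/25603 - 106/(167*((1/3)*(1/106)*(1/11237)*(-8337853))) = -26525/25603 - 106/(167*(-8337853/3573366)) = -26525/25603 - 106/167*(-3573366/8337853) = -26525/25603 + 378776796/1392421451 = -27236156679787/35650166409953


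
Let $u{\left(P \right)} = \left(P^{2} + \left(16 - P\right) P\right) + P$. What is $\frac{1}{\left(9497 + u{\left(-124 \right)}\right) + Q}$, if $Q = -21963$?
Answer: $- \frac{1}{14574} \approx -6.8615 \cdot 10^{-5}$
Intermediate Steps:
$u{\left(P \right)} = P + P^{2} + P \left(16 - P\right)$ ($u{\left(P \right)} = \left(P^{2} + P \left(16 - P\right)\right) + P = P + P^{2} + P \left(16 - P\right)$)
$\frac{1}{\left(9497 + u{\left(-124 \right)}\right) + Q} = \frac{1}{\left(9497 + 17 \left(-124\right)\right) - 21963} = \frac{1}{\left(9497 - 2108\right) - 21963} = \frac{1}{7389 - 21963} = \frac{1}{-14574} = - \frac{1}{14574}$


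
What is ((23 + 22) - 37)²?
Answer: 64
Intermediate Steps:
((23 + 22) - 37)² = (45 - 37)² = 8² = 64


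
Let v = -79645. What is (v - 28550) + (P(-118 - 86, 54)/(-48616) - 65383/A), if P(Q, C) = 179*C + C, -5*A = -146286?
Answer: -96185357880235/888980022 ≈ -1.0820e+5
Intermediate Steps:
A = 146286/5 (A = -1/5*(-146286) = 146286/5 ≈ 29257.)
P(Q, C) = 180*C
(v - 28550) + (P(-118 - 86, 54)/(-48616) - 65383/A) = (-79645 - 28550) + ((180*54)/(-48616) - 65383/146286/5) = -108195 + (9720*(-1/48616) - 65383*5/146286) = -108195 + (-1215/6077 - 326915/146286) = -108195 - 2164399945/888980022 = -96185357880235/888980022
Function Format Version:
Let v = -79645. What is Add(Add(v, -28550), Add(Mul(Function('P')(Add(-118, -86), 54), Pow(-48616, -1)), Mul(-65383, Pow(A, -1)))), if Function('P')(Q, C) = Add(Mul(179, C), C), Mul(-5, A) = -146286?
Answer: Rational(-96185357880235, 888980022) ≈ -1.0820e+5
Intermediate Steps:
A = Rational(146286, 5) (A = Mul(Rational(-1, 5), -146286) = Rational(146286, 5) ≈ 29257.)
Function('P')(Q, C) = Mul(180, C)
Add(Add(v, -28550), Add(Mul(Function('P')(Add(-118, -86), 54), Pow(-48616, -1)), Mul(-65383, Pow(A, -1)))) = Add(Add(-79645, -28550), Add(Mul(Mul(180, 54), Pow(-48616, -1)), Mul(-65383, Pow(Rational(146286, 5), -1)))) = Add(-108195, Add(Mul(9720, Rational(-1, 48616)), Mul(-65383, Rational(5, 146286)))) = Add(-108195, Add(Rational(-1215, 6077), Rational(-326915, 146286))) = Add(-108195, Rational(-2164399945, 888980022)) = Rational(-96185357880235, 888980022)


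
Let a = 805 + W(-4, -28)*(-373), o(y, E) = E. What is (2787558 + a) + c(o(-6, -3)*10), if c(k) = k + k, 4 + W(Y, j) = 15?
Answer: 2784200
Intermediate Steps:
W(Y, j) = 11 (W(Y, j) = -4 + 15 = 11)
c(k) = 2*k
a = -3298 (a = 805 + 11*(-373) = 805 - 4103 = -3298)
(2787558 + a) + c(o(-6, -3)*10) = (2787558 - 3298) + 2*(-3*10) = 2784260 + 2*(-30) = 2784260 - 60 = 2784200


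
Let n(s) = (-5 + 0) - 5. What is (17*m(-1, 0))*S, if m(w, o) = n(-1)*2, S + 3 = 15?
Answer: -4080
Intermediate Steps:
S = 12 (S = -3 + 15 = 12)
n(s) = -10 (n(s) = -5 - 5 = -10)
m(w, o) = -20 (m(w, o) = -10*2 = -20)
(17*m(-1, 0))*S = (17*(-20))*12 = -340*12 = -4080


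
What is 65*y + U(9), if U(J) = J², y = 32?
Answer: 2161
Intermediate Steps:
65*y + U(9) = 65*32 + 9² = 2080 + 81 = 2161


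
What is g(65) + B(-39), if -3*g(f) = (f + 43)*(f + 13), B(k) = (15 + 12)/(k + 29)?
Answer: -28107/10 ≈ -2810.7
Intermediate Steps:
B(k) = 27/(29 + k)
g(f) = -(13 + f)*(43 + f)/3 (g(f) = -(f + 43)*(f + 13)/3 = -(43 + f)*(13 + f)/3 = -(13 + f)*(43 + f)/3)
g(65) + B(-39) = (-559/3 - 56/3*65 - 1/3*65**2) + 27/(29 - 39) = (-559/3 - 3640/3 - 1/3*4225) + 27/(-10) = (-559/3 - 3640/3 - 4225/3) + 27*(-1/10) = -2808 - 27/10 = -28107/10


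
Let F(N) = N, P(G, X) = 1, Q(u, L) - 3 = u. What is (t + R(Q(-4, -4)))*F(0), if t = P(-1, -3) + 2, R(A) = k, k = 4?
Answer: 0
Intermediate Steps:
Q(u, L) = 3 + u
R(A) = 4
t = 3 (t = 1 + 2 = 3)
(t + R(Q(-4, -4)))*F(0) = (3 + 4)*0 = 7*0 = 0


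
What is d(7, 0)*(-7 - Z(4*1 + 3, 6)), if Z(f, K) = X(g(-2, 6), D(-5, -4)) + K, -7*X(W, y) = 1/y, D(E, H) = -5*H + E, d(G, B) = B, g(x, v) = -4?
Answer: 0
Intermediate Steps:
D(E, H) = E - 5*H
X(W, y) = -1/(7*y)
Z(f, K) = -1/105 + K (Z(f, K) = -1/(7*(-5 - 5*(-4))) + K = -1/(7*(-5 + 20)) + K = -⅐/15 + K = -⅐*1/15 + K = -1/105 + K)
d(7, 0)*(-7 - Z(4*1 + 3, 6)) = 0*(-7 - (-1/105 + 6)) = 0*(-7 - 1*629/105) = 0*(-7 - 629/105) = 0*(-1364/105) = 0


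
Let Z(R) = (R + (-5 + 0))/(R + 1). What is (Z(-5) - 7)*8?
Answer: -36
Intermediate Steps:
Z(R) = (-5 + R)/(1 + R) (Z(R) = (R - 5)/(1 + R) = (-5 + R)/(1 + R))
(Z(-5) - 7)*8 = ((-5 - 5)/(1 - 5) - 7)*8 = (-10/(-4) - 7)*8 = (-¼*(-10) - 7)*8 = (5/2 - 7)*8 = -9/2*8 = -36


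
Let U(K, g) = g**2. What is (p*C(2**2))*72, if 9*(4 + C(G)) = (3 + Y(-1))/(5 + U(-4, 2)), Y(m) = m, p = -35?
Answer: 90160/9 ≈ 10018.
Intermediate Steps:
C(G) = -322/81 (C(G) = -4 + ((3 - 1)/(5 + 2**2))/9 = -4 + (2/(5 + 4))/9 = -4 + (2/9)/9 = -4 + (2*(1/9))/9 = -4 + (1/9)*(2/9) = -4 + 2/81 = -322/81)
(p*C(2**2))*72 = -35*(-322/81)*72 = (11270/81)*72 = 90160/9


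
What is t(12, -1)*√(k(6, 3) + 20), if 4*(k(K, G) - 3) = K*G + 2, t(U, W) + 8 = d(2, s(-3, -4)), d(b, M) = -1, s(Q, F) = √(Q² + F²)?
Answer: -18*√7 ≈ -47.624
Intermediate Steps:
s(Q, F) = √(F² + Q²)
t(U, W) = -9 (t(U, W) = -8 - 1 = -9)
k(K, G) = 7/2 + G*K/4 (k(K, G) = 3 + (K*G + 2)/4 = 3 + (G*K + 2)/4 = 3 + (2 + G*K)/4 = 3 + (½ + G*K/4) = 7/2 + G*K/4)
t(12, -1)*√(k(6, 3) + 20) = -9*√((7/2 + (¼)*3*6) + 20) = -9*√((7/2 + 9/2) + 20) = -9*√(8 + 20) = -18*√7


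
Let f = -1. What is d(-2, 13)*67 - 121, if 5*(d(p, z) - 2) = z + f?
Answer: 869/5 ≈ 173.80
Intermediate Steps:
d(p, z) = 9/5 + z/5 (d(p, z) = 2 + (z - 1)/5 = 2 + (-1 + z)/5 = 2 + (-⅕ + z/5) = 9/5 + z/5)
d(-2, 13)*67 - 121 = (9/5 + (⅕)*13)*67 - 121 = (9/5 + 13/5)*67 - 121 = (22/5)*67 - 121 = 1474/5 - 121 = 869/5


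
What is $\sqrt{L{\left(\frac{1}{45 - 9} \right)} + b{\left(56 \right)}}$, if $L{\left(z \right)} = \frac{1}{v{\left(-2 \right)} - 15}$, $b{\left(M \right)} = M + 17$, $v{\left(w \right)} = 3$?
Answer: $\frac{5 \sqrt{105}}{6} \approx 8.5391$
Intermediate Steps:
$b{\left(M \right)} = 17 + M$
$L{\left(z \right)} = - \frac{1}{12}$ ($L{\left(z \right)} = \frac{1}{3 - 15} = \frac{1}{-12} = - \frac{1}{12}$)
$\sqrt{L{\left(\frac{1}{45 - 9} \right)} + b{\left(56 \right)}} = \sqrt{- \frac{1}{12} + \left(17 + 56\right)} = \sqrt{- \frac{1}{12} + 73} = \sqrt{\frac{875}{12}} = \frac{5 \sqrt{105}}{6}$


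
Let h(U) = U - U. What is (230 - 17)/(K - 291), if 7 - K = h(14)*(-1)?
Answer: -¾ ≈ -0.75000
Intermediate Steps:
h(U) = 0
K = 7 (K = 7 - 0*(-1) = 7 - 1*0 = 7 + 0 = 7)
(230 - 17)/(K - 291) = (230 - 17)/(7 - 291) = 213/(-284) = 213*(-1/284) = -¾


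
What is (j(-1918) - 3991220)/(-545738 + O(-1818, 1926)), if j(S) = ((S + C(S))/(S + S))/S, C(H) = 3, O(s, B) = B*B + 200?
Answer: -29365193608475/23278509310224 ≈ -1.2615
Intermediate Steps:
O(s, B) = 200 + B² (O(s, B) = B² + 200 = 200 + B²)
j(S) = (3 + S)/(2*S²) (j(S) = ((S + 3)/(S + S))/S = ((3 + S)/((2*S)))/S = ((3 + S)*(1/(2*S)))/S = ((3 + S)/(2*S))/S = (3 + S)/(2*S²))
(j(-1918) - 3991220)/(-545738 + O(-1818, 1926)) = ((½)*(3 - 1918)/(-1918)² - 3991220)/(-545738 + (200 + 1926²)) = ((½)*(1/3678724)*(-1915) - 3991220)/(-545738 + (200 + 3709476)) = (-1915/7357448 - 3991220)/(-545738 + 3709676) = -29365193608475/7357448/3163938 = -29365193608475/7357448*1/3163938 = -29365193608475/23278509310224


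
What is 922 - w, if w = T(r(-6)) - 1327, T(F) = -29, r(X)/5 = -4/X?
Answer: 2278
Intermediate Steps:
r(X) = -20/X (r(X) = 5*(-4/X) = -20/X)
w = -1356 (w = -29 - 1327 = -1356)
922 - w = 922 - 1*(-1356) = 922 + 1356 = 2278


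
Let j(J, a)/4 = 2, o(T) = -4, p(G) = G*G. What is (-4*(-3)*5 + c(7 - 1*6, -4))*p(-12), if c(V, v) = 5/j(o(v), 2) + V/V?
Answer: 8874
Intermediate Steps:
p(G) = G²
j(J, a) = 8 (j(J, a) = 4*2 = 8)
c(V, v) = 13/8 (c(V, v) = 5/8 + V/V = 5*(⅛) + 1 = 5/8 + 1 = 13/8)
(-4*(-3)*5 + c(7 - 1*6, -4))*p(-12) = (-4*(-3)*5 + 13/8)*(-12)² = (12*5 + 13/8)*144 = (60 + 13/8)*144 = (493/8)*144 = 8874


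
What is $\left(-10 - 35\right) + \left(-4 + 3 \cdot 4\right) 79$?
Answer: $587$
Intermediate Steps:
$\left(-10 - 35\right) + \left(-4 + 3 \cdot 4\right) 79 = \left(-10 - 35\right) + \left(-4 + 12\right) 79 = -45 + 8 \cdot 79 = -45 + 632 = 587$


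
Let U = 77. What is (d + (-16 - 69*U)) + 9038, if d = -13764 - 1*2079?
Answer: -12134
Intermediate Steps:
d = -15843 (d = -13764 - 2079 = -15843)
(d + (-16 - 69*U)) + 9038 = (-15843 + (-16 - 69*77)) + 9038 = (-15843 + (-16 - 5313)) + 9038 = (-15843 - 5329) + 9038 = -21172 + 9038 = -12134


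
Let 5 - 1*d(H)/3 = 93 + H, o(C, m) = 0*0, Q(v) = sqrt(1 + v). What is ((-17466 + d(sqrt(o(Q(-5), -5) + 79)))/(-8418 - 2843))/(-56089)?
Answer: -17730/631618229 - 3*sqrt(79)/631618229 ≈ -2.8113e-5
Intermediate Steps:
o(C, m) = 0
d(H) = -264 - 3*H (d(H) = 15 - 3*(93 + H) = 15 + (-279 - 3*H) = -264 - 3*H)
((-17466 + d(sqrt(o(Q(-5), -5) + 79)))/(-8418 - 2843))/(-56089) = ((-17466 + (-264 - 3*sqrt(0 + 79)))/(-8418 - 2843))/(-56089) = ((-17466 + (-264 - 3*sqrt(79)))/(-11261))*(-1/56089) = ((-17730 - 3*sqrt(79))*(-1/11261))*(-1/56089) = (17730/11261 + 3*sqrt(79)/11261)*(-1/56089) = -17730/631618229 - 3*sqrt(79)/631618229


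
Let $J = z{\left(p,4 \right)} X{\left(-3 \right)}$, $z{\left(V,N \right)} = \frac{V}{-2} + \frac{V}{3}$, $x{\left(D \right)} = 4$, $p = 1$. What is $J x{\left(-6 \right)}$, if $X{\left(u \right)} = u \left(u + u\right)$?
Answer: $-12$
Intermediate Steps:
$X{\left(u \right)} = 2 u^{2}$ ($X{\left(u \right)} = u 2 u = 2 u^{2}$)
$z{\left(V,N \right)} = - \frac{V}{6}$ ($z{\left(V,N \right)} = V \left(- \frac{1}{2}\right) + V \frac{1}{3} = - \frac{V}{2} + \frac{V}{3} = - \frac{V}{6}$)
$J = -3$ ($J = \left(- \frac{1}{6}\right) 1 \cdot 2 \left(-3\right)^{2} = - \frac{2 \cdot 9}{6} = \left(- \frac{1}{6}\right) 18 = -3$)
$J x{\left(-6 \right)} = \left(-3\right) 4 = -12$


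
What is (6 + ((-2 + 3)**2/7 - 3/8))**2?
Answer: 104329/3136 ≈ 33.268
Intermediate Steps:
(6 + ((-2 + 3)**2/7 - 3/8))**2 = (6 + (1**2*(1/7) - 3*1/8))**2 = (6 + (1*(1/7) - 3/8))**2 = (6 + (1/7 - 3/8))**2 = (6 - 13/56)**2 = (323/56)**2 = 104329/3136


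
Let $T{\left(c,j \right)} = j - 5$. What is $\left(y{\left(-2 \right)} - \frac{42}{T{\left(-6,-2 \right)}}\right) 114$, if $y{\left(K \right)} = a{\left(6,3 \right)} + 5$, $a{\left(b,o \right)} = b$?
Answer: $1938$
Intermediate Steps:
$T{\left(c,j \right)} = -5 + j$ ($T{\left(c,j \right)} = j - 5 = -5 + j$)
$y{\left(K \right)} = 11$ ($y{\left(K \right)} = 6 + 5 = 11$)
$\left(y{\left(-2 \right)} - \frac{42}{T{\left(-6,-2 \right)}}\right) 114 = \left(11 - \frac{42}{-5 - 2}\right) 114 = \left(11 - \frac{42}{-7}\right) 114 = \left(11 - -6\right) 114 = \left(11 + 6\right) 114 = 17 \cdot 114 = 1938$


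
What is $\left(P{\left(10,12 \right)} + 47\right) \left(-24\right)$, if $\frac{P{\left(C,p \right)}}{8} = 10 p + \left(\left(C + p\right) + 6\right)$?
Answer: $-29544$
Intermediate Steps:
$P{\left(C,p \right)} = 48 + 8 C + 88 p$ ($P{\left(C,p \right)} = 8 \left(10 p + \left(\left(C + p\right) + 6\right)\right) = 8 \left(10 p + \left(6 + C + p\right)\right) = 8 \left(6 + C + 11 p\right) = 48 + 8 C + 88 p$)
$\left(P{\left(10,12 \right)} + 47\right) \left(-24\right) = \left(\left(48 + 8 \cdot 10 + 88 \cdot 12\right) + 47\right) \left(-24\right) = \left(\left(48 + 80 + 1056\right) + 47\right) \left(-24\right) = \left(1184 + 47\right) \left(-24\right) = 1231 \left(-24\right) = -29544$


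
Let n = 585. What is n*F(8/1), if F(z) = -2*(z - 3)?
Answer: -5850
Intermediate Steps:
F(z) = 6 - 2*z (F(z) = -2*(-3 + z) = 6 - 2*z)
n*F(8/1) = 585*(6 - 16/1) = 585*(6 - 16) = 585*(-10) = -5850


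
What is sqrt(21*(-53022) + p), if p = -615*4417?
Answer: I*sqrt(3829917) ≈ 1957.0*I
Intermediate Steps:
p = -2716455
sqrt(21*(-53022) + p) = sqrt(21*(-53022) - 2716455) = sqrt(-1113462 - 2716455) = sqrt(-3829917) = I*sqrt(3829917)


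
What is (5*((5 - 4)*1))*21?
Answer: 105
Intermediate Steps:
(5*((5 - 4)*1))*21 = (5*(1*1))*21 = (5*1)*21 = 5*21 = 105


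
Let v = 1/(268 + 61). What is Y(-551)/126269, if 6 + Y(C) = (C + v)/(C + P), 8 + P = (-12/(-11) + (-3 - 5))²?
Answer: -33394308/856647913121 ≈ -3.8983e-5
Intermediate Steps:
P = 4808/121 (P = -8 + (-12/(-11) + (-3 - 5))² = -8 + (-12*(-1/11) - 8)² = -8 + (12/11 - 8)² = -8 + (-76/11)² = -8 + 5776/121 = 4808/121 ≈ 39.736)
v = 1/329 ≈ 0.0030395
Y(C) = -6 + (1/329 + C)/(4808/121 + C) (Y(C) = -6 + (C + 1/329)/(C + 4808/121) = -6 + (1/329 + C)/(4808/121 + C))
Y(-551)/126269 = ((-9490871 - 199045*(-551))/(329*(4808 + 121*(-551))))/126269 = ((-9490871 + 109673795)/(329*(4808 - 66671)))*(1/126269) = ((1/329)*100182924/(-61863))*(1/126269) = ((1/329)*(-1/61863)*100182924)*(1/126269) = -33394308/6784309*1/126269 = -33394308/856647913121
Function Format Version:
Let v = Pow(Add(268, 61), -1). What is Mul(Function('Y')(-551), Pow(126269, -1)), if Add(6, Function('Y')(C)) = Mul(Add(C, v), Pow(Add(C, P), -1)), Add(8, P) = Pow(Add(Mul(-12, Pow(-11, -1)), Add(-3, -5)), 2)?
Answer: Rational(-33394308, 856647913121) ≈ -3.8983e-5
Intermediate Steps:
P = Rational(4808, 121) (P = Add(-8, Pow(Add(Mul(-12, Pow(-11, -1)), Add(-3, -5)), 2)) = Add(-8, Pow(Add(Mul(-12, Rational(-1, 11)), -8), 2)) = Add(-8, Pow(Add(Rational(12, 11), -8), 2)) = Add(-8, Pow(Rational(-76, 11), 2)) = Add(-8, Rational(5776, 121)) = Rational(4808, 121) ≈ 39.736)
v = Rational(1, 329) (v = Pow(329, -1) = Rational(1, 329) ≈ 0.0030395)
Function('Y')(C) = Add(-6, Mul(Pow(Add(Rational(4808, 121), C), -1), Add(Rational(1, 329), C))) (Function('Y')(C) = Add(-6, Mul(Add(C, Rational(1, 329)), Pow(Add(C, Rational(4808, 121)), -1))) = Add(-6, Mul(Add(Rational(1, 329), C), Pow(Add(Rational(4808, 121), C), -1))) = Add(-6, Mul(Pow(Add(Rational(4808, 121), C), -1), Add(Rational(1, 329), C))))
Mul(Function('Y')(-551), Pow(126269, -1)) = Mul(Mul(Rational(1, 329), Pow(Add(4808, Mul(121, -551)), -1), Add(-9490871, Mul(-199045, -551))), Pow(126269, -1)) = Mul(Mul(Rational(1, 329), Pow(Add(4808, -66671), -1), Add(-9490871, 109673795)), Rational(1, 126269)) = Mul(Mul(Rational(1, 329), Pow(-61863, -1), 100182924), Rational(1, 126269)) = Mul(Mul(Rational(1, 329), Rational(-1, 61863), 100182924), Rational(1, 126269)) = Mul(Rational(-33394308, 6784309), Rational(1, 126269)) = Rational(-33394308, 856647913121)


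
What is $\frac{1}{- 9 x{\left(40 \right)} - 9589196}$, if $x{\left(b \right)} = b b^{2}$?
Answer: $- \frac{1}{10165196} \approx -9.8375 \cdot 10^{-8}$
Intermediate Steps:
$x{\left(b \right)} = b^{3}$
$\frac{1}{- 9 x{\left(40 \right)} - 9589196} = \frac{1}{- 9 \cdot 40^{3} - 9589196} = \frac{1}{\left(-9\right) 64000 - 9589196} = \frac{1}{-576000 - 9589196} = \frac{1}{-10165196} = - \frac{1}{10165196}$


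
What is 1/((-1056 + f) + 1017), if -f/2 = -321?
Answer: 1/603 ≈ 0.0016584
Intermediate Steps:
f = 642 (f = -2*(-321) = 642)
1/((-1056 + f) + 1017) = 1/((-1056 + 642) + 1017) = 1/(-414 + 1017) = 1/603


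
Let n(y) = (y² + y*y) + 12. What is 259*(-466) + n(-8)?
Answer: -120554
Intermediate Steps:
n(y) = 12 + 2*y² (n(y) = (y² + y²) + 12 = 2*y² + 12 = 12 + 2*y²)
259*(-466) + n(-8) = 259*(-466) + (12 + 2*(-8)²) = -120694 + (12 + 2*64) = -120694 + (12 + 128) = -120694 + 140 = -120554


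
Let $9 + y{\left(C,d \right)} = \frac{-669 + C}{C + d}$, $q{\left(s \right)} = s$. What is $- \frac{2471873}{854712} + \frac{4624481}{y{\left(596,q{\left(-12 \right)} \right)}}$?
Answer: $- \frac{31620975682505}{62393976} \approx -5.068 \cdot 10^{5}$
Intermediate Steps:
$y{\left(C,d \right)} = -9 + \frac{-669 + C}{C + d}$
$- \frac{2471873}{854712} + \frac{4624481}{y{\left(596,q{\left(-12 \right)} \right)}} = - \frac{2471873}{854712} + \frac{4624481}{\frac{1}{596 - 12} \left(-669 - -108 - 4768\right)} = \left(-2471873\right) \frac{1}{854712} + \frac{4624481}{\frac{1}{584} \left(-669 + 108 - 4768\right)} = - \frac{2471873}{854712} + \frac{4624481}{\frac{1}{584} \left(-5329\right)} = - \frac{2471873}{854712} + \frac{4624481}{- \frac{73}{8}} = - \frac{2471873}{854712} + 4624481 \left(- \frac{8}{73}\right) = - \frac{2471873}{854712} - \frac{36995848}{73} = - \frac{31620975682505}{62393976}$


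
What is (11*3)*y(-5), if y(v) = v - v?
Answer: 0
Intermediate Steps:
y(v) = 0
(11*3)*y(-5) = (11*3)*0 = 33*0 = 0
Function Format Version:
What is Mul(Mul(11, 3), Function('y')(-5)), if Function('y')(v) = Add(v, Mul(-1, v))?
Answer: 0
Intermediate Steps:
Function('y')(v) = 0
Mul(Mul(11, 3), Function('y')(-5)) = Mul(Mul(11, 3), 0) = Mul(33, 0) = 0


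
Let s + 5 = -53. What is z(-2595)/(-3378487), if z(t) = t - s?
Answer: 2537/3378487 ≈ 0.00075093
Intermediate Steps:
s = -58 (s = -5 - 53 = -58)
z(t) = 58 + t (z(t) = t - 1*(-58) = t + 58 = 58 + t)
z(-2595)/(-3378487) = (58 - 2595)/(-3378487) = -2537*(-1/3378487) = 2537/3378487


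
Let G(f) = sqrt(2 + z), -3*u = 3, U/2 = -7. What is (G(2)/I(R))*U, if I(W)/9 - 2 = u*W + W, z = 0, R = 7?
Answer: -7*sqrt(2)/9 ≈ -1.0999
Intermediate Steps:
U = -14 (U = 2*(-7) = -14)
u = -1 (u = -1/3*3 = -1)
I(W) = 18 (I(W) = 18 + 9*(-W + W) = 18 + 9*0 = 18 + 0 = 18)
G(f) = sqrt(2) (G(f) = sqrt(2 + 0) = sqrt(2))
(G(2)/I(R))*U = (sqrt(2)/18)*(-14) = -7*sqrt(2)/9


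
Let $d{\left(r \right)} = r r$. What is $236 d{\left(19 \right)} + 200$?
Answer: $85396$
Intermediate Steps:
$d{\left(r \right)} = r^{2}$
$236 d{\left(19 \right)} + 200 = 236 \cdot 19^{2} + 200 = 236 \cdot 361 + 200 = 85196 + 200 = 85396$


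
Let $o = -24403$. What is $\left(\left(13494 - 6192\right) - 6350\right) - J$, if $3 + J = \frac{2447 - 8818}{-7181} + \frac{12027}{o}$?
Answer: $\frac{167283129939}{175237943} \approx 954.61$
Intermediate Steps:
$J = - \frac{456608203}{175237943}$ ($J = -3 + \left(\frac{2447 - 8818}{-7181} + \frac{12027}{-24403}\right) = -3 + \left(\left(2447 - 8818\right) \left(- \frac{1}{7181}\right) + 12027 \left(- \frac{1}{24403}\right)\right) = -3 - - \frac{69105626}{175237943} = -3 + \left(\frac{6371}{7181} - \frac{12027}{24403}\right) = -3 + \frac{69105626}{175237943} = - \frac{456608203}{175237943} \approx -2.6056$)
$\left(\left(13494 - 6192\right) - 6350\right) - J = \left(\left(13494 - 6192\right) - 6350\right) - - \frac{456608203}{175237943} = \left(7302 - 6350\right) + \frac{456608203}{175237943} = 952 + \frac{456608203}{175237943} = \frac{167283129939}{175237943}$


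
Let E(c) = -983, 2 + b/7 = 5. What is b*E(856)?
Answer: -20643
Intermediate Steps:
b = 21 (b = -14 + 7*5 = -14 + 35 = 21)
b*E(856) = 21*(-983) = -20643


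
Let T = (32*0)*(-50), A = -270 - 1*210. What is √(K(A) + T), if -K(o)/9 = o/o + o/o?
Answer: 3*I*√2 ≈ 4.2426*I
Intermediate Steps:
A = -480 (A = -270 - 210 = -480)
T = 0 (T = 0*(-50) = 0)
K(o) = -18 (K(o) = -9*(o/o + o/o) = -9*(1 + 1) = -9*2 = -18)
√(K(A) + T) = √(-18 + 0) = √(-18) = 3*I*√2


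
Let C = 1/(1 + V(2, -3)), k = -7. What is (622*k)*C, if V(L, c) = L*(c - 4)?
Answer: 4354/13 ≈ 334.92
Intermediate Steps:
V(L, c) = L*(-4 + c)
C = -1/13 (C = 1/(1 + 2*(-4 - 3)) = 1/(1 + 2*(-7)) = 1/(1 - 14) = 1/(-13) = -1/13 ≈ -0.076923)
(622*k)*C = (622*(-7))*(-1/13) = -4354*(-1/13) = 4354/13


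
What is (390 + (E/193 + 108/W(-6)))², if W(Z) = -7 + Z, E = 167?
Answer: 921287066569/6295081 ≈ 1.4635e+5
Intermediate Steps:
(390 + (E/193 + 108/W(-6)))² = (390 + (167/193 + 108/(-7 - 6)))² = (390 + (167*(1/193) + 108/(-13)))² = (390 + (167/193 + 108*(-1/13)))² = (390 + (167/193 - 108/13))² = (390 - 18673/2509)² = (959837/2509)² = 921287066569/6295081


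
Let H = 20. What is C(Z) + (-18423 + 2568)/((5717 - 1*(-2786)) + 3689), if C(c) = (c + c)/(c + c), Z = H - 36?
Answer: -1221/4064 ≈ -0.30044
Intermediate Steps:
Z = -16 (Z = 20 - 36 = -16)
C(c) = 1 (C(c) = (2*c)/((2*c)) = (2*c)*(1/(2*c)) = 1)
C(Z) + (-18423 + 2568)/((5717 - 1*(-2786)) + 3689) = 1 + (-18423 + 2568)/((5717 - 1*(-2786)) + 3689) = 1 - 15855/((5717 + 2786) + 3689) = 1 - 15855/(8503 + 3689) = 1 - 15855/12192 = 1 - 15855*1/12192 = 1 - 5285/4064 = -1221/4064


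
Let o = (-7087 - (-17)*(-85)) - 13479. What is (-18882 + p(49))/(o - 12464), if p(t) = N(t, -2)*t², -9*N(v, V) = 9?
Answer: 21283/34475 ≈ 0.61735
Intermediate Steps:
N(v, V) = -1 (N(v, V) = -⅑*9 = -1)
o = -22011 (o = (-7087 - 1*1445) - 13479 = (-7087 - 1445) - 13479 = -8532 - 13479 = -22011)
p(t) = -t²
(-18882 + p(49))/(o - 12464) = (-18882 - 1*49²)/(-22011 - 12464) = (-18882 - 1*2401)/(-34475) = (-18882 - 2401)*(-1/34475) = -21283*(-1/34475) = 21283/34475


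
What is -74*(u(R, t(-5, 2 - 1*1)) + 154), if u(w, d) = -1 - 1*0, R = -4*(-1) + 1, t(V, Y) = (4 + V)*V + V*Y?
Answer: -11322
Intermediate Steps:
t(V, Y) = V*Y + V*(4 + V) (t(V, Y) = V*(4 + V) + V*Y = V*Y + V*(4 + V))
R = 5 (R = 4 + 1 = 5)
u(w, d) = -1 (u(w, d) = -1 + 0 = -1)
-74*(u(R, t(-5, 2 - 1*1)) + 154) = -74*(-1 + 154) = -74*153 = -11322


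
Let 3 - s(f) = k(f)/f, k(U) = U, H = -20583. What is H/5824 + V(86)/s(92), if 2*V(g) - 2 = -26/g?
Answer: -778781/250432 ≈ -3.1097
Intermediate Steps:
V(g) = 1 - 13/g (V(g) = 1 + (-26/g)/2 = 1 - 13/g)
s(f) = 2 (s(f) = 3 - f/f = 3 - 1*1 = 3 - 1 = 2)
H/5824 + V(86)/s(92) = -20583/5824 + ((-13 + 86)/86)/2 = -20583*1/5824 + ((1/86)*73)*(½) = -20583/5824 + (73/86)*(½) = -20583/5824 + 73/172 = -778781/250432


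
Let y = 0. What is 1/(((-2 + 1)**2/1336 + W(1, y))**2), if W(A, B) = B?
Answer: 1784896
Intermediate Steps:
1/(((-2 + 1)**2/1336 + W(1, y))**2) = 1/(((-2 + 1)**2/1336 + 0)**2) = 1/(((-1)**2*(1/1336) + 0)**2) = 1/((1*(1/1336) + 0)**2) = 1/((1/1336 + 0)**2) = 1/((1/1336)**2) = 1/(1/1784896) = 1784896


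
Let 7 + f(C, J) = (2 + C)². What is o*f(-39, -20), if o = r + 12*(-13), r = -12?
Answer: -228816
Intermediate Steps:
f(C, J) = -7 + (2 + C)²
o = -168 (o = -12 + 12*(-13) = -12 - 156 = -168)
o*f(-39, -20) = -168*(-7 + (2 - 39)²) = -168*(-7 + (-37)²) = -168*(-7 + 1369) = -168*1362 = -228816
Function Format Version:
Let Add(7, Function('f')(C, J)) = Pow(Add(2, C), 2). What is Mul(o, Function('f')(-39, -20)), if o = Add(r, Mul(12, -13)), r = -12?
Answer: -228816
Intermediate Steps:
Function('f')(C, J) = Add(-7, Pow(Add(2, C), 2))
o = -168 (o = Add(-12, Mul(12, -13)) = Add(-12, -156) = -168)
Mul(o, Function('f')(-39, -20)) = Mul(-168, Add(-7, Pow(Add(2, -39), 2))) = Mul(-168, Add(-7, Pow(-37, 2))) = Mul(-168, Add(-7, 1369)) = Mul(-168, 1362) = -228816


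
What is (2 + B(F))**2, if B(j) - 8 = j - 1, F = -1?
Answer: 64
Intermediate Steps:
B(j) = 7 + j (B(j) = 8 + (j - 1) = 8 + (-1 + j) = 7 + j)
(2 + B(F))**2 = (2 + (7 - 1))**2 = (2 + 6)**2 = 8**2 = 64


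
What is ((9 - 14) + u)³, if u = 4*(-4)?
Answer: -9261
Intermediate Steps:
u = -16
((9 - 14) + u)³ = ((9 - 14) - 16)³ = (-5 - 16)³ = (-21)³ = -9261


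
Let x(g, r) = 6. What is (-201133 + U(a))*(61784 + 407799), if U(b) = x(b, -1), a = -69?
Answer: -94445820041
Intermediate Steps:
U(b) = 6
(-201133 + U(a))*(61784 + 407799) = (-201133 + 6)*(61784 + 407799) = -201127*469583 = -94445820041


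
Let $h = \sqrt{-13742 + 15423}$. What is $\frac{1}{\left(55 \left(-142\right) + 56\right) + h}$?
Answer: $- \frac{1}{7713} \approx -0.00012965$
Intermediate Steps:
$h = 41$ ($h = \sqrt{1681} = 41$)
$\frac{1}{\left(55 \left(-142\right) + 56\right) + h} = \frac{1}{\left(55 \left(-142\right) + 56\right) + 41} = \frac{1}{\left(-7810 + 56\right) + 41} = \frac{1}{-7754 + 41} = \frac{1}{-7713} = - \frac{1}{7713}$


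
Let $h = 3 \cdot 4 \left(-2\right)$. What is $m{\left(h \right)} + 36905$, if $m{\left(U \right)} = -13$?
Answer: $36892$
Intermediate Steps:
$h = -24$ ($h = 12 \left(-2\right) = -24$)
$m{\left(h \right)} + 36905 = -13 + 36905 = 36892$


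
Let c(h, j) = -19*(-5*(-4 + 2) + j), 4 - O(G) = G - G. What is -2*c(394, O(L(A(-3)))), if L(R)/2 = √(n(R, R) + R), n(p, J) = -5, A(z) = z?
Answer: 532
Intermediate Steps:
L(R) = 2*√(-5 + R)
O(G) = 4 (O(G) = 4 - (G - G) = 4 - 1*0 = 4 + 0 = 4)
c(h, j) = -190 - 19*j (c(h, j) = -19*(-5*(-2) + j) = -19*(10 + j) = -190 - 19*j)
-2*c(394, O(L(A(-3)))) = -2*(-190 - 19*4) = -2*(-190 - 76) = -2*(-266) = 532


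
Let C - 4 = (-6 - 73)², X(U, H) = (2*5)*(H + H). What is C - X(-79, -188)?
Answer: 10005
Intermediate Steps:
X(U, H) = 20*H (X(U, H) = 10*(2*H) = 20*H)
C = 6245 (C = 4 + (-6 - 73)² = 4 + (-79)² = 4 + 6241 = 6245)
C - X(-79, -188) = 6245 - 20*(-188) = 6245 - 1*(-3760) = 6245 + 3760 = 10005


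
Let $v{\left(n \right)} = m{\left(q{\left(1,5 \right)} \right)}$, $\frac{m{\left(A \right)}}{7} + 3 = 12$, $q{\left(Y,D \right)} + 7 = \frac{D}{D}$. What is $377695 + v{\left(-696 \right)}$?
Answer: $377758$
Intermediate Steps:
$q{\left(Y,D \right)} = -6$ ($q{\left(Y,D \right)} = -7 + \frac{D}{D} = -7 + 1 = -6$)
$m{\left(A \right)} = 63$ ($m{\left(A \right)} = -21 + 7 \cdot 12 = -21 + 84 = 63$)
$v{\left(n \right)} = 63$
$377695 + v{\left(-696 \right)} = 377695 + 63 = 377758$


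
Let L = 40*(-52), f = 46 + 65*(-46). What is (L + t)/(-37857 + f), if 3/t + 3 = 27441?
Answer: 19023679/373165946 ≈ 0.050979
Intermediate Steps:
f = -2944 (f = 46 - 2990 = -2944)
L = -2080
t = 1/9146 (t = 3/(-3 + 27441) = 3/27438 = 3*(1/27438) = 1/9146 ≈ 0.00010934)
(L + t)/(-37857 + f) = (-2080 + 1/9146)/(-37857 - 2944) = -19023679/9146/(-40801) = -19023679/9146*(-1/40801) = 19023679/373165946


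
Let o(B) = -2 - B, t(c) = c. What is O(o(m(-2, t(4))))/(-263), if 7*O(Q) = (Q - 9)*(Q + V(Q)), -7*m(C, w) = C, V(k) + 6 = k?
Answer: -5846/90209 ≈ -0.064805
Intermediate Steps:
V(k) = -6 + k
m(C, w) = -C/7
O(Q) = (-9 + Q)*(-6 + 2*Q)/7 (O(Q) = ((Q - 9)*(Q + (-6 + Q)))/7 = ((-9 + Q)*(-6 + 2*Q))/7 = (-9 + Q)*(-6 + 2*Q)/7)
O(o(m(-2, t(4))))/(-263) = (54/7 - 24*(-2 - (-1)*(-2)/7)/7 + 2*(-2 - (-1)*(-2)/7)**2/7)/(-263) = (54/7 - 24*(-2 - 1*2/7)/7 + 2*(-2 - 1*2/7)**2/7)*(-1/263) = (54/7 - 24*(-2 - 2/7)/7 + 2*(-2 - 2/7)**2/7)*(-1/263) = (54/7 - 24/7*(-16/7) + 2*(-16/7)**2/7)*(-1/263) = (54/7 + 384/49 + (2/7)*(256/49))*(-1/263) = (54/7 + 384/49 + 512/343)*(-1/263) = (5846/343)*(-1/263) = -5846/90209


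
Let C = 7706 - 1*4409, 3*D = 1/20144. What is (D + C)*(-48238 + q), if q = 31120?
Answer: -568444002165/10072 ≈ -5.6438e+7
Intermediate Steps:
D = 1/60432 (D = (⅓)/20144 = (⅓)*(1/20144) = 1/60432 ≈ 1.6548e-5)
C = 3297 (C = 7706 - 4409 = 3297)
(D + C)*(-48238 + q) = (1/60432 + 3297)*(-48238 + 31120) = (199244305/60432)*(-17118) = -568444002165/10072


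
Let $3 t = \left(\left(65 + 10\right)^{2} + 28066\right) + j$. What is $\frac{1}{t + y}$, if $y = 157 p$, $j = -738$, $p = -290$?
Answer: $- \frac{3}{103637} \approx -2.8947 \cdot 10^{-5}$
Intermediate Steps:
$y = -45530$ ($y = 157 \left(-290\right) = -45530$)
$t = \frac{32953}{3}$ ($t = \frac{\left(\left(65 + 10\right)^{2} + 28066\right) - 738}{3} = \frac{\left(75^{2} + 28066\right) - 738}{3} = \frac{\left(5625 + 28066\right) - 738}{3} = \frac{33691 - 738}{3} = \frac{1}{3} \cdot 32953 = \frac{32953}{3} \approx 10984.0$)
$\frac{1}{t + y} = \frac{1}{\frac{32953}{3} - 45530} = \frac{1}{- \frac{103637}{3}} = - \frac{3}{103637}$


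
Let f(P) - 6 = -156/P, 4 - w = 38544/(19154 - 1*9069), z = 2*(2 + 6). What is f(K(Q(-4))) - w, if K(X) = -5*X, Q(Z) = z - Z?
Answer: 372233/50425 ≈ 7.3819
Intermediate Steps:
z = 16 (z = 2*8 = 16)
Q(Z) = 16 - Z
w = 1796/10085 (w = 4 - 38544/(19154 - 1*9069) = 4 - 38544/(19154 - 9069) = 4 - 38544/10085 = 1796/10085 ≈ 0.17809)
f(P) = 6 - 156/P
f(K(Q(-4))) - w = (6 - 156*(-1/(5*(16 - 1*(-4))))) - 1*1796/10085 = (6 - 156*(-1/(5*(16 + 4)))) - 1796/10085 = (6 - 156/((-5*20))) - 1796/10085 = (6 - 156/(-100)) - 1796/10085 = (6 - 156*(-1/100)) - 1796/10085 = (6 + 39/25) - 1796/10085 = 189/25 - 1796/10085 = 372233/50425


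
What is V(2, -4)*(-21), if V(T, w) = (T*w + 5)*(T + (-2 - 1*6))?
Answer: -378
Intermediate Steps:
V(T, w) = (-8 + T)*(5 + T*w) (V(T, w) = (5 + T*w)*(T + (-2 - 6)) = (5 + T*w)*(T - 8) = (5 + T*w)*(-8 + T) = (-8 + T)*(5 + T*w))
V(2, -4)*(-21) = (-40 + 5*2 - 4*2² - 8*2*(-4))*(-21) = (-40 + 10 - 4*4 + 64)*(-21) = (-40 + 10 - 16 + 64)*(-21) = 18*(-21) = -378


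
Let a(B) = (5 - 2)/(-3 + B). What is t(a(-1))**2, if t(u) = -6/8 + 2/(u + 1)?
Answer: 841/16 ≈ 52.563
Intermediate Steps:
a(B) = 3/(-3 + B)
t(u) = -3/4 + 2/(1 + u) (t(u) = -6*1/8 + 2/(1 + u) = -3/4 + 2/(1 + u))
t(a(-1))**2 = ((5 - 9/(-3 - 1))/(4*(1 + 3/(-3 - 1))))**2 = ((5 - 9/(-4))/(4*(1 + 3/(-4))))**2 = ((5 - 9*(-1)/4)/(4*(1 + 3*(-1/4))))**2 = ((5 - 3*(-3/4))/(4*(1 - 3/4)))**2 = ((5 + 9/4)/(4*(1/4)))**2 = ((1/4)*4*(29/4))**2 = (29/4)**2 = 841/16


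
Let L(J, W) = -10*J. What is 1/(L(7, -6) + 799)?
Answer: 1/729 ≈ 0.0013717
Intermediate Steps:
1/(L(7, -6) + 799) = 1/(-10*7 + 799) = 1/(-70 + 799) = 1/729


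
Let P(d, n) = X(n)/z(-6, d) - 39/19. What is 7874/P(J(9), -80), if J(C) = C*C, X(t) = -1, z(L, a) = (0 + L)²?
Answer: -5385816/1423 ≈ -3784.8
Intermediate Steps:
z(L, a) = L²
J(C) = C²
P(d, n) = -1423/684 (P(d, n) = -1/((-6)²) - 39/19 = -1/36 - 39*1/19 = -1*1/36 - 39/19 = -1/36 - 39/19 = -1423/684)
7874/P(J(9), -80) = 7874/(-1423/684) = 7874*(-684/1423) = -5385816/1423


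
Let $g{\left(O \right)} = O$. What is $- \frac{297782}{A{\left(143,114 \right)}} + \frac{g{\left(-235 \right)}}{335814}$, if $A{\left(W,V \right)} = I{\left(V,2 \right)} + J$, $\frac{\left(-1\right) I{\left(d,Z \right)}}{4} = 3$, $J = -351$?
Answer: $\frac{11111031027}{13544498} \approx 820.33$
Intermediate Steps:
$I{\left(d,Z \right)} = -12$ ($I{\left(d,Z \right)} = \left(-4\right) 3 = -12$)
$A{\left(W,V \right)} = -363$ ($A{\left(W,V \right)} = -12 - 351 = -363$)
$- \frac{297782}{A{\left(143,114 \right)}} + \frac{g{\left(-235 \right)}}{335814} = - \frac{297782}{-363} - \frac{235}{335814} = \left(-297782\right) \left(- \frac{1}{363}\right) - \frac{235}{335814} = \frac{297782}{363} - \frac{235}{335814} = \frac{11111031027}{13544498}$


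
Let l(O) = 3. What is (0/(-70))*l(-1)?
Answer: 0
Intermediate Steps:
(0/(-70))*l(-1) = (0/(-70))*3 = (0*(-1/70))*3 = 0*3 = 0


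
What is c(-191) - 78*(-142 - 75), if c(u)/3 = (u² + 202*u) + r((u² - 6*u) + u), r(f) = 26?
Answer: 10701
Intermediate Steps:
c(u) = 78 + 3*u² + 606*u (c(u) = 3*((u² + 202*u) + 26) = 3*(26 + u² + 202*u) = 78 + 3*u² + 606*u)
c(-191) - 78*(-142 - 75) = (78 + 3*(-191)² + 606*(-191)) - 78*(-142 - 75) = (78 + 3*36481 - 115746) - 78*(-217) = (78 + 109443 - 115746) - 1*(-16926) = -6225 + 16926 = 10701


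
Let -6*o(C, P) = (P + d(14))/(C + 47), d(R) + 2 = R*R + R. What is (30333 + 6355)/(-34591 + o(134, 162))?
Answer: -9960792/9391549 ≈ -1.0606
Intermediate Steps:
d(R) = -2 + R + R**2 (d(R) = -2 + (R*R + R) = -2 + (R**2 + R) = -2 + (R + R**2) = -2 + R + R**2)
o(C, P) = -(208 + P)/(6*(47 + C)) (o(C, P) = -(P + (-2 + 14 + 14**2))/(6*(C + 47)) = -(P + (-2 + 14 + 196))/(6*(47 + C)) = -(P + 208)/(6*(47 + C)) = -(208 + P)/(6*(47 + C)))
(30333 + 6355)/(-34591 + o(134, 162)) = (30333 + 6355)/(-34591 + (-208 - 1*162)/(6*(47 + 134))) = 36688/(-34591 + (1/6)*(-208 - 162)/181) = 36688/(-34591 + (1/6)*(1/181)*(-370)) = 36688/(-34591 - 185/543) = 36688/(-18783098/543) = 36688*(-543/18783098) = -9960792/9391549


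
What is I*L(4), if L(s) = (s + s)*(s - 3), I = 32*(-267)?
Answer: -68352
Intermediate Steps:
I = -8544
L(s) = 2*s*(-3 + s) (L(s) = (2*s)*(-3 + s) = 2*s*(-3 + s))
I*L(4) = -17088*4*(-3 + 4) = -17088*4 = -8544*8 = -68352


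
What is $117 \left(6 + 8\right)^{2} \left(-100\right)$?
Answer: $-2293200$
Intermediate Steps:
$117 \left(6 + 8\right)^{2} \left(-100\right) = 117 \cdot 14^{2} \left(-100\right) = 117 \cdot 196 \left(-100\right) = 22932 \left(-100\right) = -2293200$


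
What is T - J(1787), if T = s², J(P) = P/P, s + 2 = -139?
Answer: 19880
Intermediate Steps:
s = -141 (s = -2 - 139 = -141)
J(P) = 1
T = 19881 (T = (-141)² = 19881)
T - J(1787) = 19881 - 1*1 = 19881 - 1 = 19880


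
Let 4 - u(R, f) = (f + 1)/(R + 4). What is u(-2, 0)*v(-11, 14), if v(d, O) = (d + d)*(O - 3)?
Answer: -847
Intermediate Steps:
u(R, f) = 4 - (1 + f)/(4 + R) (u(R, f) = 4 - (f + 1)/(R + 4) = 4 - (1 + f)/(4 + R))
v(d, O) = 2*d*(-3 + O) (v(d, O) = (2*d)*(-3 + O) = 2*d*(-3 + O))
u(-2, 0)*v(-11, 14) = ((15 - 1*0 + 4*(-2))/(4 - 2))*(2*(-11)*(-3 + 14)) = ((15 + 0 - 8)/2)*(2*(-11)*11) = ((½)*7)*(-242) = (7/2)*(-242) = -847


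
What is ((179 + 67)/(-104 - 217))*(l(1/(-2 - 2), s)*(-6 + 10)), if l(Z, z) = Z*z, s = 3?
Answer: 246/107 ≈ 2.2991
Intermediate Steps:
((179 + 67)/(-104 - 217))*(l(1/(-2 - 2), s)*(-6 + 10)) = ((179 + 67)/(-104 - 217))*((3/(-2 - 2))*(-6 + 10)) = (246/(-321))*((3/(-4))*4) = (246*(-1/321))*(-1/4*3*4) = -(-123)*4/214 = -82/107*(-3) = 246/107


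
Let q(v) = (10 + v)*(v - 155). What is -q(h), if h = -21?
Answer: -1936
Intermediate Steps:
q(v) = (-155 + v)*(10 + v) (q(v) = (10 + v)*(-155 + v) = (-155 + v)*(10 + v))
-q(h) = -(-1550 + (-21)**2 - 145*(-21)) = -(-1550 + 441 + 3045) = -1*1936 = -1936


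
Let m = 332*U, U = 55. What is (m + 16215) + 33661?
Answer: 68136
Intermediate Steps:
m = 18260 (m = 332*55 = 18260)
(m + 16215) + 33661 = (18260 + 16215) + 33661 = 34475 + 33661 = 68136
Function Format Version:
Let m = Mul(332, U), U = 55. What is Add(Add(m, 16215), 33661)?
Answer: 68136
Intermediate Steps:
m = 18260 (m = Mul(332, 55) = 18260)
Add(Add(m, 16215), 33661) = Add(Add(18260, 16215), 33661) = Add(34475, 33661) = 68136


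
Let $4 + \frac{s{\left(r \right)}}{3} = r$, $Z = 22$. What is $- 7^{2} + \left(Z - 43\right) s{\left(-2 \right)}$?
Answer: $329$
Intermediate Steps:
$s{\left(r \right)} = -12 + 3 r$
$- 7^{2} + \left(Z - 43\right) s{\left(-2 \right)} = - 7^{2} + \left(22 - 43\right) \left(-12 + 3 \left(-2\right)\right) = \left(-1\right) 49 + \left(22 - 43\right) \left(-12 - 6\right) = -49 - -378 = -49 + 378 = 329$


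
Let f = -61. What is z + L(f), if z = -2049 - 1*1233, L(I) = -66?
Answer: -3348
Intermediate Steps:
z = -3282 (z = -2049 - 1233 = -3282)
z + L(f) = -3282 - 66 = -3348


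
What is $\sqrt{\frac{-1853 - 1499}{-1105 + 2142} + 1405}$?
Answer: $\frac{\sqrt{1507417421}}{1037} \approx 37.44$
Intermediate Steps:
$\sqrt{\frac{-1853 - 1499}{-1105 + 2142} + 1405} = \sqrt{- \frac{3352}{1037} + 1405} = \sqrt{\frac{1453633}{1037}} = \frac{\sqrt{1507417421}}{1037}$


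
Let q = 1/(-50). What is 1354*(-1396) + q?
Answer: -94509201/50 ≈ -1.8902e+6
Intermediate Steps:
q = -1/50 ≈ -0.020000
1354*(-1396) + q = 1354*(-1396) - 1/50 = -1890184 - 1/50 = -94509201/50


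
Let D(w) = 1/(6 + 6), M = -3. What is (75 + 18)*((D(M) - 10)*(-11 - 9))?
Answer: 18445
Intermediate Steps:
D(w) = 1/12
(75 + 18)*((D(M) - 10)*(-11 - 9)) = (75 + 18)*((1/12 - 10)*(-11 - 9)) = 93*(-119/12*(-20)) = 93*(595/3) = 18445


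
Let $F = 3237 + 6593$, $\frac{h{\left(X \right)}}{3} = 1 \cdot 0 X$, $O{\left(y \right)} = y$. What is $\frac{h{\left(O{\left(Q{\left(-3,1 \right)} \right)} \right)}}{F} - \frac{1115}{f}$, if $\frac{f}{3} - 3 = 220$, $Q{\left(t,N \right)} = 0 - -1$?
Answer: $- \frac{5}{3} \approx -1.6667$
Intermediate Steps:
$Q{\left(t,N \right)} = 1$ ($Q{\left(t,N \right)} = 0 + 1 = 1$)
$h{\left(X \right)} = 0$ ($h{\left(X \right)} = 3 \cdot 1 \cdot 0 X = 3 \cdot 0 X = 3 \cdot 0 = 0$)
$F = 9830$
$f = 669$ ($f = 9 + 3 \cdot 220 = 9 + 660 = 669$)
$\frac{h{\left(O{\left(Q{\left(-3,1 \right)} \right)} \right)}}{F} - \frac{1115}{f} = \frac{0}{9830} - \frac{1115}{669} = 0 \cdot \frac{1}{9830} - \frac{5}{3} = 0 - \frac{5}{3} = - \frac{5}{3}$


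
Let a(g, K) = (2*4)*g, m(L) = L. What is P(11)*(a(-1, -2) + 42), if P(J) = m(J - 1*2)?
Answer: 306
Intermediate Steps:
a(g, K) = 8*g
P(J) = -2 + J (P(J) = J - 1*2 = J - 2 = -2 + J)
P(11)*(a(-1, -2) + 42) = (-2 + 11)*(8*(-1) + 42) = 9*(-8 + 42) = 9*34 = 306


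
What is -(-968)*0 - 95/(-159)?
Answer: 95/159 ≈ 0.59748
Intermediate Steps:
-(-968)*0 - 95/(-159) = -242*0 - 95*(-1/159) = 0 + 95/159 = 95/159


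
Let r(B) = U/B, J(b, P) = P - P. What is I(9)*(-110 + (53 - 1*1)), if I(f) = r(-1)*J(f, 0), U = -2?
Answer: 0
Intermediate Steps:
J(b, P) = 0
r(B) = -2/B
I(f) = 0 (I(f) = -2/(-1)*0 = -2*(-1)*0 = 2*0 = 0)
I(9)*(-110 + (53 - 1*1)) = 0*(-110 + (53 - 1*1)) = 0*(-110 + (53 - 1)) = 0*(-110 + 52) = 0*(-58) = 0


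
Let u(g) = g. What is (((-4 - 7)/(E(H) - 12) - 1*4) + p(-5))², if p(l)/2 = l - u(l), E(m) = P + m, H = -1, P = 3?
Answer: 841/100 ≈ 8.4100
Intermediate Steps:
E(m) = 3 + m
p(l) = 0 (p(l) = 2*(l - l) = 2*0 = 0)
(((-4 - 7)/(E(H) - 12) - 1*4) + p(-5))² = (((-4 - 7)/((3 - 1) - 12) - 1*4) + 0)² = ((-11/(2 - 12) - 4) + 0)² = ((-11/(-10) - 4) + 0)² = ((-11*(-⅒) - 4) + 0)² = ((11/10 - 4) + 0)² = (-29/10 + 0)² = (-29/10)² = 841/100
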